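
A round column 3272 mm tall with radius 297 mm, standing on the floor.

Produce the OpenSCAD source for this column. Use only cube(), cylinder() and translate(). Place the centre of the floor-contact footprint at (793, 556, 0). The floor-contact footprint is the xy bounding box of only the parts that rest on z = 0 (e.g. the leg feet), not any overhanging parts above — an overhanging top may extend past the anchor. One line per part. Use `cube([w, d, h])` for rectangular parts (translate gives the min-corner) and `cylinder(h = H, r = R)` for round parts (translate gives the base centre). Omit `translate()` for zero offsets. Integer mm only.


translate([793, 556, 0]) cylinder(h = 3272, r = 297);


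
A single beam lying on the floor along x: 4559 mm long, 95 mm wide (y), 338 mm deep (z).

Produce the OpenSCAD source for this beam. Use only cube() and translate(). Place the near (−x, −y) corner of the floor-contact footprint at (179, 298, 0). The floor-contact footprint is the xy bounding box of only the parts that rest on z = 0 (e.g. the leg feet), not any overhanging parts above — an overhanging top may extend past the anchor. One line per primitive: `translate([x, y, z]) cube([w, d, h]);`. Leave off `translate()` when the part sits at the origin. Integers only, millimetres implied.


translate([179, 298, 0]) cube([4559, 95, 338]);


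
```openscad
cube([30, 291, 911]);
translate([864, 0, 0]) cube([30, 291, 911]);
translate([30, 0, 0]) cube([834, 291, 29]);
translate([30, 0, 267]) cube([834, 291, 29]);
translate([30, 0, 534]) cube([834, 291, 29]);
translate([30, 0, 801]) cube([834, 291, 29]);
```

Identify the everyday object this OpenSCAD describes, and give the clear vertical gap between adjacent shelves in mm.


A bookshelf. The clear shelf gap is 238 mm.

Two tall side panels with 4 horizontal boards between them — a bookshelf. The first two shelf undersides are at z = 0 and z = 267; with shelf thickness 29, the clear gap is 267 − 0 − 29 = 238 mm.


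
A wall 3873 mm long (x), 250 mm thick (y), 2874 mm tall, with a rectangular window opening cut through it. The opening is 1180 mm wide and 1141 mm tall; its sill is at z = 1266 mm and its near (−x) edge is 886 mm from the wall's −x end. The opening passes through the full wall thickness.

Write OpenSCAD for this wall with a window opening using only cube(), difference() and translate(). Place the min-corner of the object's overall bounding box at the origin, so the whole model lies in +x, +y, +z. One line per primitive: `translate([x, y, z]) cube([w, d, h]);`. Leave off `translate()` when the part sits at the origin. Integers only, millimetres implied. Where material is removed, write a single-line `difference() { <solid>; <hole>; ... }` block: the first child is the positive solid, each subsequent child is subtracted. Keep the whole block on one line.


difference() { cube([3873, 250, 2874]); translate([886, 0, 1266]) cube([1180, 250, 1141]); }


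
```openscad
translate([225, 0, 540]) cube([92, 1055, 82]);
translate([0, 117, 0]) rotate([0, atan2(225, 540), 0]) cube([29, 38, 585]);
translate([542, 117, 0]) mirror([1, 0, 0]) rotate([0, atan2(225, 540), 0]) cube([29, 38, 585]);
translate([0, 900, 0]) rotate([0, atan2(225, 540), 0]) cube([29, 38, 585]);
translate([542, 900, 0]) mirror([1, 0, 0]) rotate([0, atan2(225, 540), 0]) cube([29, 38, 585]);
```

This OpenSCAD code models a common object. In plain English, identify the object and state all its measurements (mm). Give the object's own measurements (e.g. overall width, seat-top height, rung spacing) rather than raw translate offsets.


A sawhorse. A 92×1055×82 mm beam (x, y, z) sits on two A-frame leg pairs. Each pair is two raked legs of 29×38 mm section (38 mm along y) splaying symmetrically in x. Each leg rises 540 mm vertically over 225 mm of horizontal reach and is 585 mm long along its own axis. Every leg's outer bottom edge rests on the floor and its outer top edge meets a bottom edge of the beam — the left legs (tilting toward +x) meet the beam's −x bottom edge, the right legs (their mirror images, tilting toward −x) meet its +x bottom edge — so the leg tops tuck under the beam, the beam's underside is 540 mm above the floor, and the feet are 542 mm apart outside-to-outside with the beam centred between them. The two leg pairs are set in 117 mm from either end of the beam.


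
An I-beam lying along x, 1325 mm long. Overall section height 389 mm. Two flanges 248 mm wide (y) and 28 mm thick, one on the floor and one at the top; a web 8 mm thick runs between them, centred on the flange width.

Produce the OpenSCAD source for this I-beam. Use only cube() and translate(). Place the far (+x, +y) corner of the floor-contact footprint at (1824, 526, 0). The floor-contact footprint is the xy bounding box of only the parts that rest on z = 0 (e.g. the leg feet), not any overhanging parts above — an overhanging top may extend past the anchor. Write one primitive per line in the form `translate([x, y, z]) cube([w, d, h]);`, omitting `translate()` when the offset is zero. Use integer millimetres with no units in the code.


translate([499, 278, 0]) cube([1325, 248, 28]);
translate([499, 398, 28]) cube([1325, 8, 333]);
translate([499, 278, 361]) cube([1325, 248, 28]);


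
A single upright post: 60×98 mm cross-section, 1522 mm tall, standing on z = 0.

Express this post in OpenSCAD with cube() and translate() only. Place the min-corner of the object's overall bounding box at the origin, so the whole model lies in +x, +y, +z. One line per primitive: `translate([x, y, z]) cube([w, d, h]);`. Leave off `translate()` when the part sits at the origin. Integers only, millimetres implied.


cube([60, 98, 1522]);


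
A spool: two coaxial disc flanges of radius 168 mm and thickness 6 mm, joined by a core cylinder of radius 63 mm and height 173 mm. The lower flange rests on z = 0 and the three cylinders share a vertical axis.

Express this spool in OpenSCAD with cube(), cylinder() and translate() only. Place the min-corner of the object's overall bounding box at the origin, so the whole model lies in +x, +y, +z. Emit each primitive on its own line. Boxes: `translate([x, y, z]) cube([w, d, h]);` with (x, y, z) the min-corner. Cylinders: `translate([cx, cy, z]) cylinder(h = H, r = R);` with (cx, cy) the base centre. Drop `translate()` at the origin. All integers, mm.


translate([168, 168, 0]) cylinder(h = 6, r = 168);
translate([168, 168, 6]) cylinder(h = 173, r = 63);
translate([168, 168, 179]) cylinder(h = 6, r = 168);


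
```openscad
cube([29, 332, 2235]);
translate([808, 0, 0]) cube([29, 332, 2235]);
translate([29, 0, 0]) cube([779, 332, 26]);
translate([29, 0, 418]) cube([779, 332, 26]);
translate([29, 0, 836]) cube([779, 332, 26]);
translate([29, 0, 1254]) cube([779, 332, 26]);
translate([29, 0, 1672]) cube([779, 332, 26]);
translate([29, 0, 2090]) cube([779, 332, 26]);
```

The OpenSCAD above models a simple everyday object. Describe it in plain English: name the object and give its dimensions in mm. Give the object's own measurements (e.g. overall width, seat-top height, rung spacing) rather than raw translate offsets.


An open bookshelf. Two side panels, each 29 mm thick, 332 mm deep and 2235 mm tall, stand 837 mm apart (outside-to-outside). Between them sit 6 shelves, each 26 mm thick and 332 mm deep, spanning the full gap between the sides. The bottom shelf rests on the floor (its underside at z = 0) and the clear gap between one shelf's top and the next shelf's underside is 392 mm.


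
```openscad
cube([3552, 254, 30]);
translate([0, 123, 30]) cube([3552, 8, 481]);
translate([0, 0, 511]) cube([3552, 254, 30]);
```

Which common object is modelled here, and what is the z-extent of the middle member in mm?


An I-beam. The web height is 481 mm.

Two wide flanges with a thin centred web — an I-beam. Overall 541 mm minus two 30 mm flanges gives a web of 541 − 2·30 = 481 mm.


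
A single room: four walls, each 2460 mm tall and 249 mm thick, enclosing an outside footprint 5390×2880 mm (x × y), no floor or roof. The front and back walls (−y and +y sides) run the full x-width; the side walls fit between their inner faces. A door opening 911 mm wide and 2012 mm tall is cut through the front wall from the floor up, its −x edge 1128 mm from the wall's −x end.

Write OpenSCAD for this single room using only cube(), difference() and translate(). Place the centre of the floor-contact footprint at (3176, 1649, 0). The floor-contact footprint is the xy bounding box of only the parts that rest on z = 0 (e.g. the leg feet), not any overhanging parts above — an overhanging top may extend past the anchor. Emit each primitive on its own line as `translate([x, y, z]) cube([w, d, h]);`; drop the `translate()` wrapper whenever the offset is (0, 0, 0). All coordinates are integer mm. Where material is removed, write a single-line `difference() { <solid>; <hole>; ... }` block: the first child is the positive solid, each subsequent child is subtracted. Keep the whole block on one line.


difference() { translate([481, 209, 0]) cube([5390, 249, 2460]); translate([1609, 209, 0]) cube([911, 249, 2012]); }
translate([481, 2840, 0]) cube([5390, 249, 2460]);
translate([481, 458, 0]) cube([249, 2382, 2460]);
translate([5622, 458, 0]) cube([249, 2382, 2460]);


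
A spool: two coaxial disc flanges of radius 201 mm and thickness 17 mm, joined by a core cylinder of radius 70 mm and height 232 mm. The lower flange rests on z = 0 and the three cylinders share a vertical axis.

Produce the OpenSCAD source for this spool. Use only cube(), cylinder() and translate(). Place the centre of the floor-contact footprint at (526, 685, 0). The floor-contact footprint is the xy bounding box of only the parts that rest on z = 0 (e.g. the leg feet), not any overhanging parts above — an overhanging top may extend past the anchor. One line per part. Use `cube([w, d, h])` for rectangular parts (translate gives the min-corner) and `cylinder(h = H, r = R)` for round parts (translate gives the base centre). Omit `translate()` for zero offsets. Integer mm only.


translate([526, 685, 0]) cylinder(h = 17, r = 201);
translate([526, 685, 17]) cylinder(h = 232, r = 70);
translate([526, 685, 249]) cylinder(h = 17, r = 201);


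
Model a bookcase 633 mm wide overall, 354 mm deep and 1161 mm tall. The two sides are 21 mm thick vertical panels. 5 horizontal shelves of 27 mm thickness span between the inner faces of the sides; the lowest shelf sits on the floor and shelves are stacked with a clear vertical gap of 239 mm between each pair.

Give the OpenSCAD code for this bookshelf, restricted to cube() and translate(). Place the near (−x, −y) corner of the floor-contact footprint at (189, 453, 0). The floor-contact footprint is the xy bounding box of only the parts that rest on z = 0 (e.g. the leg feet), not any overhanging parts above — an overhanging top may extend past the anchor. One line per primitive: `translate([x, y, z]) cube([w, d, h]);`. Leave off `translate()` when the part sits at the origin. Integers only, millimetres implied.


translate([189, 453, 0]) cube([21, 354, 1161]);
translate([801, 453, 0]) cube([21, 354, 1161]);
translate([210, 453, 0]) cube([591, 354, 27]);
translate([210, 453, 266]) cube([591, 354, 27]);
translate([210, 453, 532]) cube([591, 354, 27]);
translate([210, 453, 798]) cube([591, 354, 27]);
translate([210, 453, 1064]) cube([591, 354, 27]);


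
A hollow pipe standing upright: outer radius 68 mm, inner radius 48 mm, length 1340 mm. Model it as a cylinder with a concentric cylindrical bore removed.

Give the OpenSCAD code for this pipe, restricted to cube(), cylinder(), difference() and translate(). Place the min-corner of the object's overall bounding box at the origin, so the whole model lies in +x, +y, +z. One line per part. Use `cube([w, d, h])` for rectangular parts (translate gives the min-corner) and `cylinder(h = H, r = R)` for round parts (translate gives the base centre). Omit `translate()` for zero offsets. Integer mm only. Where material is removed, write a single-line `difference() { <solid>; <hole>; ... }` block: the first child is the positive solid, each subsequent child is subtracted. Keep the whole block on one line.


difference() { translate([68, 68, 0]) cylinder(h = 1340, r = 68); translate([68, 68, 0]) cylinder(h = 1340, r = 48); }


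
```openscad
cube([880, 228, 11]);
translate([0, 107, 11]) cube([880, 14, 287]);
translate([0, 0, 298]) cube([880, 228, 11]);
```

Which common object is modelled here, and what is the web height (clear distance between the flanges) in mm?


An I-beam. The web height is 287 mm.

Two wide flanges with a thin centred web — an I-beam. Overall 309 mm minus two 11 mm flanges gives a web of 309 − 2·11 = 287 mm.


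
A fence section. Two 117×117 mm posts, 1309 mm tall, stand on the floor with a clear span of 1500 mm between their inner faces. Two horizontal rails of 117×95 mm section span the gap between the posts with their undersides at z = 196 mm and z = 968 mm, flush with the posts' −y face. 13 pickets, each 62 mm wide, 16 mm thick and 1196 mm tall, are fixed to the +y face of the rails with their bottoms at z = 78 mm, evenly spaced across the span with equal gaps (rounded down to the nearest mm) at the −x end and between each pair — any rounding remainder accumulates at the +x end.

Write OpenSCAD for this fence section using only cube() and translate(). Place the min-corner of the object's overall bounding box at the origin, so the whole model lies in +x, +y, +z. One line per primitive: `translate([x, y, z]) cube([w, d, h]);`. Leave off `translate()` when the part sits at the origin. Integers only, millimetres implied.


cube([117, 117, 1309]);
translate([1617, 0, 0]) cube([117, 117, 1309]);
translate([117, 0, 196]) cube([1500, 117, 95]);
translate([117, 0, 968]) cube([1500, 117, 95]);
translate([166, 117, 78]) cube([62, 16, 1196]);
translate([277, 117, 78]) cube([62, 16, 1196]);
translate([388, 117, 78]) cube([62, 16, 1196]);
translate([499, 117, 78]) cube([62, 16, 1196]);
translate([610, 117, 78]) cube([62, 16, 1196]);
translate([721, 117, 78]) cube([62, 16, 1196]);
translate([832, 117, 78]) cube([62, 16, 1196]);
translate([943, 117, 78]) cube([62, 16, 1196]);
translate([1054, 117, 78]) cube([62, 16, 1196]);
translate([1165, 117, 78]) cube([62, 16, 1196]);
translate([1276, 117, 78]) cube([62, 16, 1196]);
translate([1387, 117, 78]) cube([62, 16, 1196]);
translate([1498, 117, 78]) cube([62, 16, 1196]);


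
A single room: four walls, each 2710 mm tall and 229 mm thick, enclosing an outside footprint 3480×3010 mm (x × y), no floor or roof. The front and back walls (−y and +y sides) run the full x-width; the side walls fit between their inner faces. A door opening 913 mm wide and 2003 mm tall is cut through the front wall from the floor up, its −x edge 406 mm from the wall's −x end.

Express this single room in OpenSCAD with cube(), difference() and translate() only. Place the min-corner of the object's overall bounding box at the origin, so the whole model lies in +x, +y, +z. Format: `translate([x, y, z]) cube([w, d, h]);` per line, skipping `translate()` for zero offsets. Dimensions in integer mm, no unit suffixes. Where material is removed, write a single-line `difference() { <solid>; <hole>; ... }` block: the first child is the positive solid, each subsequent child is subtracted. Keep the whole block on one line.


difference() { cube([3480, 229, 2710]); translate([406, 0, 0]) cube([913, 229, 2003]); }
translate([0, 2781, 0]) cube([3480, 229, 2710]);
translate([0, 229, 0]) cube([229, 2552, 2710]);
translate([3251, 229, 0]) cube([229, 2552, 2710]);


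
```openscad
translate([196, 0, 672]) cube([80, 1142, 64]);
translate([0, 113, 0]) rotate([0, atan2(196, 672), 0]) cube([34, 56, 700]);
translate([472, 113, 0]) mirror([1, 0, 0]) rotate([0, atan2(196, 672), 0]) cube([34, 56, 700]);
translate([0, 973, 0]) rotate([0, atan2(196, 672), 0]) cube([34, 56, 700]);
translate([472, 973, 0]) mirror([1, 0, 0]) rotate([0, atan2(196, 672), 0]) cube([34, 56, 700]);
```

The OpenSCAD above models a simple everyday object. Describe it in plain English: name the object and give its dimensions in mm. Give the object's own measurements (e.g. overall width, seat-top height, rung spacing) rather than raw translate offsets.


A sawhorse. A 80×1142×64 mm beam (x, y, z) sits on two A-frame leg pairs. Each pair is two raked legs of 34×56 mm section (56 mm along y) splaying symmetrically in x. Each leg rises 672 mm vertically over 196 mm of horizontal reach and is 700 mm long along its own axis. Every leg's outer bottom edge rests on the floor and its outer top edge meets a bottom edge of the beam — the left legs (tilting toward +x) meet the beam's −x bottom edge, the right legs (their mirror images, tilting toward −x) meet its +x bottom edge — so the leg tops tuck under the beam, the beam's underside is 672 mm above the floor, and the feet are 472 mm apart outside-to-outside with the beam centred between them. The two leg pairs are set in 113 mm from either end of the beam.


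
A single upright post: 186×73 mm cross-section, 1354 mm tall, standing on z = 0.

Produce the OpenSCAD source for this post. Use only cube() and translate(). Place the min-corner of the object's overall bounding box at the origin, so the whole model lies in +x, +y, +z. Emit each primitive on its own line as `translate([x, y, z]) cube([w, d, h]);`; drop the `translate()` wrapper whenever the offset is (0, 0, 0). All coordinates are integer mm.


cube([186, 73, 1354]);


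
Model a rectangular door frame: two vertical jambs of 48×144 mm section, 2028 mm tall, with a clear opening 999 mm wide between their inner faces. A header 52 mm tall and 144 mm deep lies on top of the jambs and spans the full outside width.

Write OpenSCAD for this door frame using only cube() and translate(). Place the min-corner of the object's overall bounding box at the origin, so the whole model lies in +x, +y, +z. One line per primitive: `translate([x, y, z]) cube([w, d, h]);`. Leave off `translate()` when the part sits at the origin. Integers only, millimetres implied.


cube([48, 144, 2028]);
translate([1047, 0, 0]) cube([48, 144, 2028]);
translate([0, 0, 2028]) cube([1095, 144, 52]);


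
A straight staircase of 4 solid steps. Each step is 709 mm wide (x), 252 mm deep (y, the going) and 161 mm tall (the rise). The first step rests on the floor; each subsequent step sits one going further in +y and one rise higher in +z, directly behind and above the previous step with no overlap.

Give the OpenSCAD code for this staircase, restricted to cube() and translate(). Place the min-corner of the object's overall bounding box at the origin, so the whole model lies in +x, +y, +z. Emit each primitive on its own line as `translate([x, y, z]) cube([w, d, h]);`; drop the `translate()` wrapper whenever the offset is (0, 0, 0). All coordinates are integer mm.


cube([709, 252, 161]);
translate([0, 252, 161]) cube([709, 252, 161]);
translate([0, 504, 322]) cube([709, 252, 161]);
translate([0, 756, 483]) cube([709, 252, 161]);


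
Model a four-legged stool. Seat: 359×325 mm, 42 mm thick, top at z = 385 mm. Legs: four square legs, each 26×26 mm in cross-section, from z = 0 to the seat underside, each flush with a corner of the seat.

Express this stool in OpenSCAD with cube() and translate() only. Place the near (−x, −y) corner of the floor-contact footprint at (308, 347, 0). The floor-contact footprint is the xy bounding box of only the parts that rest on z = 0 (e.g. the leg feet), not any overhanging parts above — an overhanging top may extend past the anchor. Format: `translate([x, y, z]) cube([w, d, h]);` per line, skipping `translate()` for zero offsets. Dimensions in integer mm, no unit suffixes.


translate([308, 347, 343]) cube([359, 325, 42]);
translate([308, 347, 0]) cube([26, 26, 343]);
translate([641, 347, 0]) cube([26, 26, 343]);
translate([308, 646, 0]) cube([26, 26, 343]);
translate([641, 646, 0]) cube([26, 26, 343]);


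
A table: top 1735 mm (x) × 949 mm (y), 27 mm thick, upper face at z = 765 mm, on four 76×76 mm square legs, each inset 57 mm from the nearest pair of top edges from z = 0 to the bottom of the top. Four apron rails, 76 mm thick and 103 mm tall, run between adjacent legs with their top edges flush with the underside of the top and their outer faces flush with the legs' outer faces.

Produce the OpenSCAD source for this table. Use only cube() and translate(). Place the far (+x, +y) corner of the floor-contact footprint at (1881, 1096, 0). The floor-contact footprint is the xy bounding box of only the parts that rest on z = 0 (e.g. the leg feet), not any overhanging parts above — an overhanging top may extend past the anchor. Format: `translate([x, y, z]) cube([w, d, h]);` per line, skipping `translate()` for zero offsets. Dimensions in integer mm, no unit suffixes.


translate([203, 204, 738]) cube([1735, 949, 27]);
translate([260, 261, 0]) cube([76, 76, 738]);
translate([1805, 261, 0]) cube([76, 76, 738]);
translate([260, 1020, 0]) cube([76, 76, 738]);
translate([1805, 1020, 0]) cube([76, 76, 738]);
translate([336, 261, 635]) cube([1469, 76, 103]);
translate([336, 1020, 635]) cube([1469, 76, 103]);
translate([260, 337, 635]) cube([76, 683, 103]);
translate([1805, 337, 635]) cube([76, 683, 103]);


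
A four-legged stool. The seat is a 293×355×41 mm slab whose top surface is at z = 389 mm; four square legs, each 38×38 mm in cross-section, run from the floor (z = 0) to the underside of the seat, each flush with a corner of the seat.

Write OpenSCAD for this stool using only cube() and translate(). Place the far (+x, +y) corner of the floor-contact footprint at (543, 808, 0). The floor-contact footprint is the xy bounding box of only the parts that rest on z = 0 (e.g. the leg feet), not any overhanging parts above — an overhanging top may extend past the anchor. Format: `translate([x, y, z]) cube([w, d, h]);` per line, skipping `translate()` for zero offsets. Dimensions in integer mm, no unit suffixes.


translate([250, 453, 348]) cube([293, 355, 41]);
translate([250, 453, 0]) cube([38, 38, 348]);
translate([505, 453, 0]) cube([38, 38, 348]);
translate([250, 770, 0]) cube([38, 38, 348]);
translate([505, 770, 0]) cube([38, 38, 348]);


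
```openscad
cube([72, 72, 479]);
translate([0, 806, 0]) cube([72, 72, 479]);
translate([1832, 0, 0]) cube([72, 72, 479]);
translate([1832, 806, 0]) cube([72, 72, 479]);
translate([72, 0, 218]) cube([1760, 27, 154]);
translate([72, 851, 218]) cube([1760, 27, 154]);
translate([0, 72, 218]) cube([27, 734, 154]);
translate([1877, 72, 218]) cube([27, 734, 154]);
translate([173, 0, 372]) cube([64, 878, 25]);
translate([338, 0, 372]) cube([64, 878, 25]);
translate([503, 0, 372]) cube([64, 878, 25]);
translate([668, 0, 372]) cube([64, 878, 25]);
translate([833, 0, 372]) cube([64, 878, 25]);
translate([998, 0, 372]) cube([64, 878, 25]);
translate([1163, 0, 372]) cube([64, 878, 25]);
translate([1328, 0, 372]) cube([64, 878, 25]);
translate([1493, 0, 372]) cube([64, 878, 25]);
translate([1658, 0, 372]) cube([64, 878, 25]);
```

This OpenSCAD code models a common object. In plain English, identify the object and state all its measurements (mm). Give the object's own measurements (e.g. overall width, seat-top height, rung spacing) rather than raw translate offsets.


A bed frame 1904 mm long (x) by 878 mm wide (y). Four 72×72 mm corner posts, 479 mm tall, at the corners of the footprint. Four rails of 27 mm thickness and 154 mm height run between adjacent posts with their undersides at z = 218 mm, their outer faces flush with the outside of the frame (the two x-running rails run between the posts' inner faces; the two y-running rails run between the posts' inner faces). 10 slats, each 64 mm wide (x) and 25 mm thick, lie across the top of the two x-running rails, running the full 878 mm width of the frame in y; along x they sit between the end posts with a 101 mm gap after the −x posts and between neighbouring slats, leaving 110 mm before the +x posts.


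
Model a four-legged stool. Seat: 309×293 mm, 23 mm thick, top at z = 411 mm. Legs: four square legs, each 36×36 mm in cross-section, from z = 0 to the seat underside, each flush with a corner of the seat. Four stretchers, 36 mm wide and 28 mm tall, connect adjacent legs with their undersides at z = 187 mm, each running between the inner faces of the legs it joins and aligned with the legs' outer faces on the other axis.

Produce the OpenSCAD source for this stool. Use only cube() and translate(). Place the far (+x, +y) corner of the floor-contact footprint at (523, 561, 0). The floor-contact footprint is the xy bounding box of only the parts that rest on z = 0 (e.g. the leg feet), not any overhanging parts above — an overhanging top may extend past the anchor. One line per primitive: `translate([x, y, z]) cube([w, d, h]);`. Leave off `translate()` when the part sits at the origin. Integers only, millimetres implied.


translate([214, 268, 388]) cube([309, 293, 23]);
translate([214, 268, 0]) cube([36, 36, 388]);
translate([487, 268, 0]) cube([36, 36, 388]);
translate([214, 525, 0]) cube([36, 36, 388]);
translate([487, 525, 0]) cube([36, 36, 388]);
translate([250, 268, 187]) cube([237, 36, 28]);
translate([250, 525, 187]) cube([237, 36, 28]);
translate([214, 304, 187]) cube([36, 221, 28]);
translate([487, 304, 187]) cube([36, 221, 28]);


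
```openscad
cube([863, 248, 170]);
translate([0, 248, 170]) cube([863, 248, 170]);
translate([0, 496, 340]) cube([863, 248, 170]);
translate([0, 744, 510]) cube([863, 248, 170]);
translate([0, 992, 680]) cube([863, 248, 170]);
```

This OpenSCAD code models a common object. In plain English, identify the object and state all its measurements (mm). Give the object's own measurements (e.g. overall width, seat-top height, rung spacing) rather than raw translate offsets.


A straight staircase of 5 solid steps. Each step is 863 mm wide (x), 248 mm deep (y, the going) and 170 mm tall (the rise). The first step rests on the floor; each subsequent step sits one going further in +y and one rise higher in +z, directly behind and above the previous step with no overlap.


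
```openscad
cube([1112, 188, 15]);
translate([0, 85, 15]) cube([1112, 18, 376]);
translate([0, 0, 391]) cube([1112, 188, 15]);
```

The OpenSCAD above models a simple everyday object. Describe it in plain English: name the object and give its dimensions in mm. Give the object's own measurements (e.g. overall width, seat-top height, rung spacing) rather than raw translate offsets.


An I-beam lying along x, 1112 mm long. Overall section height 406 mm. Two flanges 188 mm wide (y) and 15 mm thick, one on the floor and one at the top; a web 18 mm thick runs between them, centred on the flange width.


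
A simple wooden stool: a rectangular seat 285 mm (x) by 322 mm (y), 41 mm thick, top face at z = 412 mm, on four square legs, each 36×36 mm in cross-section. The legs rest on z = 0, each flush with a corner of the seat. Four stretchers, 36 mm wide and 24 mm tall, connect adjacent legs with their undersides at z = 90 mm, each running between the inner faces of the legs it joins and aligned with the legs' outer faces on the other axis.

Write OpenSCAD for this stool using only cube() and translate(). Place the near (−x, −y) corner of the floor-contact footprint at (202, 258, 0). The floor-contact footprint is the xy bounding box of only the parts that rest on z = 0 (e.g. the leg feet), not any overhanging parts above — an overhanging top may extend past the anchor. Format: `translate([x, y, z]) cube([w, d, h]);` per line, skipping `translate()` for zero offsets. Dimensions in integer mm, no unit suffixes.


translate([202, 258, 371]) cube([285, 322, 41]);
translate([202, 258, 0]) cube([36, 36, 371]);
translate([451, 258, 0]) cube([36, 36, 371]);
translate([202, 544, 0]) cube([36, 36, 371]);
translate([451, 544, 0]) cube([36, 36, 371]);
translate([238, 258, 90]) cube([213, 36, 24]);
translate([238, 544, 90]) cube([213, 36, 24]);
translate([202, 294, 90]) cube([36, 250, 24]);
translate([451, 294, 90]) cube([36, 250, 24]);


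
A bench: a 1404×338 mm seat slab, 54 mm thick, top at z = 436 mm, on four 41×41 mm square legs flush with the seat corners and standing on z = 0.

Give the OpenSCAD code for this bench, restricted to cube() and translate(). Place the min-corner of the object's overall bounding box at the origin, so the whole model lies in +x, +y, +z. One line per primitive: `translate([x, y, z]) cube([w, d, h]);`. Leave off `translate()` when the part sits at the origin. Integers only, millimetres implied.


translate([0, 0, 382]) cube([1404, 338, 54]);
cube([41, 41, 382]);
translate([0, 297, 0]) cube([41, 41, 382]);
translate([1363, 0, 0]) cube([41, 41, 382]);
translate([1363, 297, 0]) cube([41, 41, 382]);


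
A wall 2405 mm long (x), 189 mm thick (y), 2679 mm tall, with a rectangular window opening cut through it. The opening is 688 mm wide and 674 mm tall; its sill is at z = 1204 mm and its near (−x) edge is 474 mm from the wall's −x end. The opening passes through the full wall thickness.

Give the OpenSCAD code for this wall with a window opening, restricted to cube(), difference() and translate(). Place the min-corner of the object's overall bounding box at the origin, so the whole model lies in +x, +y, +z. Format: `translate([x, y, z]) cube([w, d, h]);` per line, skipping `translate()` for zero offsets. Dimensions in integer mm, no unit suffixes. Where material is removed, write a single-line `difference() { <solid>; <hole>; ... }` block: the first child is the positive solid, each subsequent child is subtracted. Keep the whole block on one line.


difference() { cube([2405, 189, 2679]); translate([474, 0, 1204]) cube([688, 189, 674]); }


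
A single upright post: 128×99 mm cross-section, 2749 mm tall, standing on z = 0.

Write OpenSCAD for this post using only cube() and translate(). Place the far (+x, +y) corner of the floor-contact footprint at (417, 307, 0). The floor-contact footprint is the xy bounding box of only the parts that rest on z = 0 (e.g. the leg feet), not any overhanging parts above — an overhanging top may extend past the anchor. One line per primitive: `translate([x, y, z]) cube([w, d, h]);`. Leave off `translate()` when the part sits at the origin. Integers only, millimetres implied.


translate([289, 208, 0]) cube([128, 99, 2749]);


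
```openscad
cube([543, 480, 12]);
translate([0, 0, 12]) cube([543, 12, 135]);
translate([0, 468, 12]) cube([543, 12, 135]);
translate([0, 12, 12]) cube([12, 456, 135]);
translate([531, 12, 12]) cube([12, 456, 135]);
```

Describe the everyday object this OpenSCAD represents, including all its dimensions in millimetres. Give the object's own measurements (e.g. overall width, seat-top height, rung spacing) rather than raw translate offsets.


An open-topped rectangular box: outside dimensions 543×480×147 mm, with a uniform wall and base thickness of 12 mm. The base is a full 543×480 slab on the floor; four walls sit on top of the base. The front and back walls (the −y and +y sides) span the full width; the two side walls fit between them.


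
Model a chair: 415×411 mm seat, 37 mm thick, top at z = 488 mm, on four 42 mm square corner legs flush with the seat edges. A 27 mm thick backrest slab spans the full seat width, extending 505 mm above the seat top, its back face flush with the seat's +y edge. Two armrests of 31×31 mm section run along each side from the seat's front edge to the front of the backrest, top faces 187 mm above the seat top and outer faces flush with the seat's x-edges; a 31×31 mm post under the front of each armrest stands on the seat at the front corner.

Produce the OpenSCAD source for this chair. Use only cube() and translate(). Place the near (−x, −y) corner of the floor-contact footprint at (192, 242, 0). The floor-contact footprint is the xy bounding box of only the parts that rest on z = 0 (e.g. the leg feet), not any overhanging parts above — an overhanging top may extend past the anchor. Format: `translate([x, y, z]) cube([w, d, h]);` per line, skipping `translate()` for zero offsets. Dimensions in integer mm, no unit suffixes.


translate([192, 242, 451]) cube([415, 411, 37]);
translate([192, 242, 0]) cube([42, 42, 451]);
translate([565, 242, 0]) cube([42, 42, 451]);
translate([192, 611, 0]) cube([42, 42, 451]);
translate([565, 611, 0]) cube([42, 42, 451]);
translate([192, 626, 488]) cube([415, 27, 505]);
translate([192, 242, 644]) cube([31, 384, 31]);
translate([576, 242, 644]) cube([31, 384, 31]);
translate([192, 242, 488]) cube([31, 31, 156]);
translate([576, 242, 488]) cube([31, 31, 156]);


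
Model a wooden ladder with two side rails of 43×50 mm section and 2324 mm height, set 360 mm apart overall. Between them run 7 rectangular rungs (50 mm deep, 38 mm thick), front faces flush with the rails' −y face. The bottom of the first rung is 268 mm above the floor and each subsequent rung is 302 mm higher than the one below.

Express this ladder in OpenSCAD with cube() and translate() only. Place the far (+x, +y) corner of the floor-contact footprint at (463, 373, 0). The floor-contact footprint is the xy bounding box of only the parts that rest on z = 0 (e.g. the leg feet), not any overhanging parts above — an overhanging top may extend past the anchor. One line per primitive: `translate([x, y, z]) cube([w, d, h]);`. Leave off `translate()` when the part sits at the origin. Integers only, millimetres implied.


translate([103, 323, 0]) cube([43, 50, 2324]);
translate([420, 323, 0]) cube([43, 50, 2324]);
translate([146, 323, 268]) cube([274, 50, 38]);
translate([146, 323, 570]) cube([274, 50, 38]);
translate([146, 323, 872]) cube([274, 50, 38]);
translate([146, 323, 1174]) cube([274, 50, 38]);
translate([146, 323, 1476]) cube([274, 50, 38]);
translate([146, 323, 1778]) cube([274, 50, 38]);
translate([146, 323, 2080]) cube([274, 50, 38]);


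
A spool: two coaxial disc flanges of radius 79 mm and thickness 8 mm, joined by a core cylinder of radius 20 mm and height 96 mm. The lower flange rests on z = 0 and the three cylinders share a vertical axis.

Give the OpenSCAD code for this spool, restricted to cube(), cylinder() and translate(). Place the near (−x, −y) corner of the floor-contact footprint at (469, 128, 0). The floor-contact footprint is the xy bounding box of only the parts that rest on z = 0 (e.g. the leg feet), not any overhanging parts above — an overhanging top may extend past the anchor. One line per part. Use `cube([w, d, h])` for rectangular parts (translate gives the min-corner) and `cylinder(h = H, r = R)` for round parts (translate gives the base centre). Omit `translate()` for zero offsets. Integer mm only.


translate([548, 207, 0]) cylinder(h = 8, r = 79);
translate([548, 207, 8]) cylinder(h = 96, r = 20);
translate([548, 207, 104]) cylinder(h = 8, r = 79);


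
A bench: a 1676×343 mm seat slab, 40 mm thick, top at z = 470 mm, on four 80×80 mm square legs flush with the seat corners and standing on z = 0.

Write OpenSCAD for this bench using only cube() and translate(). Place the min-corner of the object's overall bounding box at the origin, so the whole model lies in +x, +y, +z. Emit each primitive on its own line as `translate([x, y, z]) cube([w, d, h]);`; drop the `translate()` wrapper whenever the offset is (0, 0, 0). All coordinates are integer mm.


translate([0, 0, 430]) cube([1676, 343, 40]);
cube([80, 80, 430]);
translate([0, 263, 0]) cube([80, 80, 430]);
translate([1596, 0, 0]) cube([80, 80, 430]);
translate([1596, 263, 0]) cube([80, 80, 430]);


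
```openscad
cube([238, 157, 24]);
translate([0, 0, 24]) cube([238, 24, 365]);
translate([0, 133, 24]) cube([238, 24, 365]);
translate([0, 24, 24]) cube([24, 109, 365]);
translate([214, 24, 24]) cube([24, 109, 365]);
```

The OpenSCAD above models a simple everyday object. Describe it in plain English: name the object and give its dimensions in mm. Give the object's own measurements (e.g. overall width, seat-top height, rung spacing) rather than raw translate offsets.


An open-topped rectangular box: outside dimensions 238×157×389 mm, with a uniform wall and base thickness of 24 mm. The base is a full 238×157 slab on the floor; four walls sit on top of the base. The front and back walls (the −y and +y sides) span the full width; the two side walls fit between them.


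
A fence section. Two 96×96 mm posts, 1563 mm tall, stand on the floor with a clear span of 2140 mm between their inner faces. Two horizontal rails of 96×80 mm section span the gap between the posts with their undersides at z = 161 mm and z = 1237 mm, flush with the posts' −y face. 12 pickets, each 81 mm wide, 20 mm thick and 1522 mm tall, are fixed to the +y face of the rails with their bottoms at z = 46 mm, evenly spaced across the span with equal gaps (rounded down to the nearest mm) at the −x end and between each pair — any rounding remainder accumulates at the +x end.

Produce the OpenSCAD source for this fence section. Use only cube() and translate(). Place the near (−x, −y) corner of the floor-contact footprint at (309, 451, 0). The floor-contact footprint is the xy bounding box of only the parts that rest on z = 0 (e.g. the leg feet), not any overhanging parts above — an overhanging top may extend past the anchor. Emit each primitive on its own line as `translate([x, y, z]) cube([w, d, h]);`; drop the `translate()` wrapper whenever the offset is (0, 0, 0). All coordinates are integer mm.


translate([309, 451, 0]) cube([96, 96, 1563]);
translate([2545, 451, 0]) cube([96, 96, 1563]);
translate([405, 451, 161]) cube([2140, 96, 80]);
translate([405, 451, 1237]) cube([2140, 96, 80]);
translate([494, 547, 46]) cube([81, 20, 1522]);
translate([664, 547, 46]) cube([81, 20, 1522]);
translate([834, 547, 46]) cube([81, 20, 1522]);
translate([1004, 547, 46]) cube([81, 20, 1522]);
translate([1174, 547, 46]) cube([81, 20, 1522]);
translate([1344, 547, 46]) cube([81, 20, 1522]);
translate([1514, 547, 46]) cube([81, 20, 1522]);
translate([1684, 547, 46]) cube([81, 20, 1522]);
translate([1854, 547, 46]) cube([81, 20, 1522]);
translate([2024, 547, 46]) cube([81, 20, 1522]);
translate([2194, 547, 46]) cube([81, 20, 1522]);
translate([2364, 547, 46]) cube([81, 20, 1522]);


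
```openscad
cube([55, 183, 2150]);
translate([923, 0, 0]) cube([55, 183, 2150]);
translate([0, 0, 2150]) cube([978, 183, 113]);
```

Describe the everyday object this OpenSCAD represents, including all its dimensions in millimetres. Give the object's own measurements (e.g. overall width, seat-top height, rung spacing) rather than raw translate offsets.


A door frame. The clear opening is 868 mm wide and 2150 mm high. Two 55 mm wide jambs, 183 mm deep, stand either side of the opening from the floor to the top of the opening. A 113 mm thick head sits across the top of both jambs, spanning the full outside width of the frame.


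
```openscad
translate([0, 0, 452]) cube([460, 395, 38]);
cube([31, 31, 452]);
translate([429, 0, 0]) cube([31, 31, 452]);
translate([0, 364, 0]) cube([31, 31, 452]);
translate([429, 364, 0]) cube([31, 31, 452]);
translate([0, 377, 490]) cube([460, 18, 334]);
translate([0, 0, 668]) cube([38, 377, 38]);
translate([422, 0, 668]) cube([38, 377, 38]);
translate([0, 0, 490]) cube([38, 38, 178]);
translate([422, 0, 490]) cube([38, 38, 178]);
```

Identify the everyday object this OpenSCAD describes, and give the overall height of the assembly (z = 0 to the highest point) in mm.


A chair. The overall height is 824 mm.

A slab on four corner posts with a tall panel at the back — a chair. The seat slab sits at z = 452 with thickness 38, and the 334 mm backrest starts at the seat top, so the overall height is 452 + 38 + 334 = 824 mm.


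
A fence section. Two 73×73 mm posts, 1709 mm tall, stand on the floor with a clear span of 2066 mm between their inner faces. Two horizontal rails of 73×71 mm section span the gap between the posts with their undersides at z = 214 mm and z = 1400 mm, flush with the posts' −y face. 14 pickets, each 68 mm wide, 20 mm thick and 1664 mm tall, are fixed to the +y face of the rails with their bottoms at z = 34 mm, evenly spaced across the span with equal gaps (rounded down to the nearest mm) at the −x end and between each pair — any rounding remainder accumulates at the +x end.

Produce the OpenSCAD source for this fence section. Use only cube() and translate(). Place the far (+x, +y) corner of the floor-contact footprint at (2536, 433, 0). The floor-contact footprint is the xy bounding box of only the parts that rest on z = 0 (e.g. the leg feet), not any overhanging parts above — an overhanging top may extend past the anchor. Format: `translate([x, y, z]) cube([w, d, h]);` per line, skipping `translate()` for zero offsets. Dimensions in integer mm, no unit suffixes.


translate([324, 360, 0]) cube([73, 73, 1709]);
translate([2463, 360, 0]) cube([73, 73, 1709]);
translate([397, 360, 214]) cube([2066, 73, 71]);
translate([397, 360, 1400]) cube([2066, 73, 71]);
translate([471, 433, 34]) cube([68, 20, 1664]);
translate([613, 433, 34]) cube([68, 20, 1664]);
translate([755, 433, 34]) cube([68, 20, 1664]);
translate([897, 433, 34]) cube([68, 20, 1664]);
translate([1039, 433, 34]) cube([68, 20, 1664]);
translate([1181, 433, 34]) cube([68, 20, 1664]);
translate([1323, 433, 34]) cube([68, 20, 1664]);
translate([1465, 433, 34]) cube([68, 20, 1664]);
translate([1607, 433, 34]) cube([68, 20, 1664]);
translate([1749, 433, 34]) cube([68, 20, 1664]);
translate([1891, 433, 34]) cube([68, 20, 1664]);
translate([2033, 433, 34]) cube([68, 20, 1664]);
translate([2175, 433, 34]) cube([68, 20, 1664]);
translate([2317, 433, 34]) cube([68, 20, 1664]);
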